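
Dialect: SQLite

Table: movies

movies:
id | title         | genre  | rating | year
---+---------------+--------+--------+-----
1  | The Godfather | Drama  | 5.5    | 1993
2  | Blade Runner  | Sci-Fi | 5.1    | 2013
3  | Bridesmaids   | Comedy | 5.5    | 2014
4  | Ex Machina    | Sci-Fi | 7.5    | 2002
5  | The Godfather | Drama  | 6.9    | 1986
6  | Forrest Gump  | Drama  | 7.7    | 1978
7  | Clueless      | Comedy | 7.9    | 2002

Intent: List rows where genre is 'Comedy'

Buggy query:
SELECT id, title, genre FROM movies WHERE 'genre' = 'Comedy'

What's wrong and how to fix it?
Bug: Single quotes denote string literals in SQL; the column name is being compared as a constant string

Fix: Reference the column as genre without single quotes

Corrected query:
SELECT id, title, genre FROM movies WHERE genre = 'Comedy'

Result:
id | title       | genre 
---+-------------+-------
3  | Bridesmaids | Comedy
7  | Clueless    | Comedy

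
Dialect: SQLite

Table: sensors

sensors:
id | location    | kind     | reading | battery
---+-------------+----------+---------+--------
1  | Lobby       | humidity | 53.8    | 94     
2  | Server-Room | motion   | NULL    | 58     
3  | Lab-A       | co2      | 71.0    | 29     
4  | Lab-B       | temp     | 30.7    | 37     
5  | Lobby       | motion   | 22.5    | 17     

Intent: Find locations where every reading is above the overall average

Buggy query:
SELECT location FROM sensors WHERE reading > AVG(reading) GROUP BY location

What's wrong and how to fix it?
Bug: WHERE evaluates per row before aggregation, so AVG() is unavailable

Fix: Compute the overall average in a scalar subquery and compare each group's MIN against it in HAVING

Corrected query:
SELECT location FROM sensors GROUP BY location HAVING MIN(reading) > (SELECT AVG(reading) FROM sensors)

Result:
location
--------
Lab-A   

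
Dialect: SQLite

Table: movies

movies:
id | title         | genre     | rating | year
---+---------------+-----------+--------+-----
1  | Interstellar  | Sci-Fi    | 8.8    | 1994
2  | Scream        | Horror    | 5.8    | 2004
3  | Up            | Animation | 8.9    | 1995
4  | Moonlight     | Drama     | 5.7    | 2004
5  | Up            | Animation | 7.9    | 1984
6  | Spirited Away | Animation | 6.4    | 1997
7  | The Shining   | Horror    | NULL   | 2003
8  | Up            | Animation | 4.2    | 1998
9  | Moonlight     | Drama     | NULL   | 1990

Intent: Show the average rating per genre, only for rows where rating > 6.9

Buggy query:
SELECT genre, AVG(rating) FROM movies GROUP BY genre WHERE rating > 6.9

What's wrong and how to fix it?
Bug: WHERE cannot follow GROUP BY

Fix: Move the WHERE clause before GROUP BY

Corrected query:
SELECT genre, AVG(rating) FROM movies WHERE rating > 6.9 GROUP BY genre

Result:
genre     | AVG(rating)
----------+------------
Animation | 8.4        
Sci-Fi    | 8.8        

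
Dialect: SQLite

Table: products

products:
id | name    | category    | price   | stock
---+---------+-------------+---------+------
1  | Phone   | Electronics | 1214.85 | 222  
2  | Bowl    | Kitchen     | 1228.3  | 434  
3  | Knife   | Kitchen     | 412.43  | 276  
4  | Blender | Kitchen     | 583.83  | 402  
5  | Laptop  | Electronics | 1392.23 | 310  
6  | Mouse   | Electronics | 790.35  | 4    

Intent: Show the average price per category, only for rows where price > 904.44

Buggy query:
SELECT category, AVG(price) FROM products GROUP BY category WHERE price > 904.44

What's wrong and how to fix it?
Bug: Row-level WHERE must come before GROUP BY in the clause order

Fix: Place WHERE between FROM and GROUP BY

Corrected query:
SELECT category, AVG(price) FROM products WHERE price > 904.44 GROUP BY category

Result:
category    | AVG(price)
------------+-----------
Electronics | 1303.54   
Kitchen     | 1228.3    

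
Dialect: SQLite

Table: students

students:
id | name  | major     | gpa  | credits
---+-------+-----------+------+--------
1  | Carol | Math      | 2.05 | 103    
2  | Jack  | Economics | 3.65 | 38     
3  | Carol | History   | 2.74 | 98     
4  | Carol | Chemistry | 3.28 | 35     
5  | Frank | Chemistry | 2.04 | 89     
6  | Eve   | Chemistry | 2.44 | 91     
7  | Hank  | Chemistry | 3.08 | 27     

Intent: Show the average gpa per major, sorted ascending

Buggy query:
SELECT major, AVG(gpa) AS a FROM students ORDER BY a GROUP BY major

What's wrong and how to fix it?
Bug: ORDER BY appears before GROUP BY; SQL clause order requires GROUP BY first

Fix: Reorder: SELECT … FROM … GROUP BY … ORDER BY …

Corrected query:
SELECT major, AVG(gpa) AS a FROM students GROUP BY major ORDER BY a

Result:
major     | a   
----------+-----
Math      | 2.05
Chemistry | 2.71
History   | 2.74
Economics | 3.65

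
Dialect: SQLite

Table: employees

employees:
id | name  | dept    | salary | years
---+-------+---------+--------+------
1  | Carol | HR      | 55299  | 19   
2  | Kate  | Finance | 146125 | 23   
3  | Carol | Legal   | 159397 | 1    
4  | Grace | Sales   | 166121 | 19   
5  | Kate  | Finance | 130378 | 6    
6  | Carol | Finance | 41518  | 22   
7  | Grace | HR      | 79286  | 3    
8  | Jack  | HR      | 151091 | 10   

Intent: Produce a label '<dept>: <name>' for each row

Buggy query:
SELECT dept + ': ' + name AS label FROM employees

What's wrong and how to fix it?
Bug: '+' is numeric addition; on text columns SQLite converts them to 0 instead of concatenating

Fix: Replace + with || to concatenate text

Corrected query:
SELECT dept || ': ' || name AS label FROM employees

Result:
label         
--------------
HR: Carol     
Finance: Kate 
Legal: Carol  
Sales: Grace  
Finance: Kate 
Finance: Carol
HR: Grace     
HR: Jack      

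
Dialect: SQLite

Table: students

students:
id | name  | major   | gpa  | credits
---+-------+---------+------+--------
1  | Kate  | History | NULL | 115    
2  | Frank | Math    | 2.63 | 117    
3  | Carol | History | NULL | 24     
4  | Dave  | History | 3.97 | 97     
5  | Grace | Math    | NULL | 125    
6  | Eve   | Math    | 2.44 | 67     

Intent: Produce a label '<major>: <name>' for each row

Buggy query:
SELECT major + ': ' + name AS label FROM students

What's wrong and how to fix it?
Bug: '+' is numeric addition; on text columns SQLite converts them to 0 instead of concatenating

Fix: Use the || operator for string concatenation

Corrected query:
SELECT major || ': ' || name AS label FROM students

Result:
label         
--------------
History: Kate 
Math: Frank   
History: Carol
History: Dave 
Math: Grace   
Math: Eve     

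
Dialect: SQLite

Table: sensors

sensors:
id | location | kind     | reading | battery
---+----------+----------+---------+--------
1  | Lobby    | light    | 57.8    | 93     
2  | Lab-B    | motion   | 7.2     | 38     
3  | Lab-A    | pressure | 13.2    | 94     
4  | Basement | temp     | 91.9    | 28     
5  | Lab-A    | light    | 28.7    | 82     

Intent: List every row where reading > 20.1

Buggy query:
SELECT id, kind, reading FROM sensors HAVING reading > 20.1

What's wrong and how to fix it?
Bug: HAVING filters the output of aggregation, but this query has no GROUP BY and no aggregate functions, so SQLite rejects it (HAVING clause on a non-aggregate query); the condition here is per row

Fix: Replace HAVING with WHERE since the condition applies to individual rows

Corrected query:
SELECT id, kind, reading FROM sensors WHERE reading > 20.1

Result:
id | kind  | reading
---+-------+--------
1  | light | 57.8   
4  | temp  | 91.9   
5  | light | 28.7   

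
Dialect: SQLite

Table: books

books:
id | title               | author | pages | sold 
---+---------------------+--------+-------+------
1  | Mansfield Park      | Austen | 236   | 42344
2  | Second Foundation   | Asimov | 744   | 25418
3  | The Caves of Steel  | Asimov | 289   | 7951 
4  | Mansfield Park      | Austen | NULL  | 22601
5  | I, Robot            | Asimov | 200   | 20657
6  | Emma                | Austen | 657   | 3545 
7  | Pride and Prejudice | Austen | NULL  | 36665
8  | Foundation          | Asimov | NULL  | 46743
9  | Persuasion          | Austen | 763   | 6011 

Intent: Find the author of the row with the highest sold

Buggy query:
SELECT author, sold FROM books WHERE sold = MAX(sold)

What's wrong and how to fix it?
Bug: MAX(sold) is an aggregate and cannot be used directly in WHERE

Fix: Wrap MAX in a scalar subquery so WHERE compares against a single value

Corrected query:
SELECT author, sold FROM books WHERE sold = (SELECT MAX(sold) FROM books)

Result:
author | sold 
-------+------
Asimov | 46743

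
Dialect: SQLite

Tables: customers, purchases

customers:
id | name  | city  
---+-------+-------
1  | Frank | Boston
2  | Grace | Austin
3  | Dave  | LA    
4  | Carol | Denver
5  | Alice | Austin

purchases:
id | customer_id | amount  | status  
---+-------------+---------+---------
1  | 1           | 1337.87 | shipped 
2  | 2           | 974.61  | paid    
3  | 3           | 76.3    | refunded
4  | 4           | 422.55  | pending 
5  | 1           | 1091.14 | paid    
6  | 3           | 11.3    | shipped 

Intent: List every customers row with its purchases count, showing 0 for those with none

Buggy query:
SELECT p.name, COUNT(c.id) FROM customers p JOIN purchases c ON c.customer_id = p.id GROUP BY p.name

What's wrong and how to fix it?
Bug: INNER JOIN drops customers rows that have no matching purchases rows

Fix: Switch to LEFT JOIN to retain unmatched parent rows

Corrected query:
SELECT p.name, COUNT(c.id) FROM customers p LEFT JOIN purchases c ON c.customer_id = p.id GROUP BY p.name

Result:
name  | COUNT(c.id)
------+------------
Alice | 0          
Carol | 1          
Dave  | 2          
Frank | 2          
Grace | 1          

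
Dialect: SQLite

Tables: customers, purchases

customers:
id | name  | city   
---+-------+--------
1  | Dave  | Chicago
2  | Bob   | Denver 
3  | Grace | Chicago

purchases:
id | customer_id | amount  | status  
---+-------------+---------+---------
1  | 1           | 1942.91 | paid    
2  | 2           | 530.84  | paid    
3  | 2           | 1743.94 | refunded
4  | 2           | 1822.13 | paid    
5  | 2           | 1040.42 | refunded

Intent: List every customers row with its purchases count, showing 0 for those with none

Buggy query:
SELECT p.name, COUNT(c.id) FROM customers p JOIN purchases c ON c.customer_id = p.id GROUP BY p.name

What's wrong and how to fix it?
Bug: INNER JOIN drops customers rows that have no matching purchases rows

Fix: Switch to LEFT JOIN to retain unmatched parent rows

Corrected query:
SELECT p.name, COUNT(c.id) FROM customers p LEFT JOIN purchases c ON c.customer_id = p.id GROUP BY p.name

Result:
name  | COUNT(c.id)
------+------------
Bob   | 4          
Dave  | 1          
Grace | 0          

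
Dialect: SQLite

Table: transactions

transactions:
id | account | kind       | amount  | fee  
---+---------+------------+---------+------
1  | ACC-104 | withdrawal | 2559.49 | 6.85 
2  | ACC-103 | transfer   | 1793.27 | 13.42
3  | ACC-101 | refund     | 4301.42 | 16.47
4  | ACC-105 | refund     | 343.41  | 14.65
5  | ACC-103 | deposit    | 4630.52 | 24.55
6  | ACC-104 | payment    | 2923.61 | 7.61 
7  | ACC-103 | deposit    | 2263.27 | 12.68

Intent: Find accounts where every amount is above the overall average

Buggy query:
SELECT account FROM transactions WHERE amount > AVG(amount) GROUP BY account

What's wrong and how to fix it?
Bug: WHERE evaluates per row before aggregation, so AVG() is unavailable

Fix: Use a subquery for AVG and a HAVING MIN(...) filter so the condition holds for every row in the group

Corrected query:
SELECT account FROM transactions GROUP BY account HAVING MIN(amount) > (SELECT AVG(amount) FROM transactions)

Result:
account
-------
ACC-101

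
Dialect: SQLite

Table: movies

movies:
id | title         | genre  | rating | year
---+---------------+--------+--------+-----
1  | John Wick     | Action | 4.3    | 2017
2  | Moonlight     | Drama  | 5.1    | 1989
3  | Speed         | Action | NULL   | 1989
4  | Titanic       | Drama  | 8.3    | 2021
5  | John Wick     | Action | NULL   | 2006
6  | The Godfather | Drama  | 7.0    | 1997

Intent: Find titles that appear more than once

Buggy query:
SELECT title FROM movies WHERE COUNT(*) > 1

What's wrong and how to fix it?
Bug: COUNT(*) is an aggregate and cannot be used in WHERE

Fix: Group first, then use HAVING for the count condition

Corrected query:
SELECT title FROM movies GROUP BY title HAVING COUNT(*) > 1

Result:
title    
---------
John Wick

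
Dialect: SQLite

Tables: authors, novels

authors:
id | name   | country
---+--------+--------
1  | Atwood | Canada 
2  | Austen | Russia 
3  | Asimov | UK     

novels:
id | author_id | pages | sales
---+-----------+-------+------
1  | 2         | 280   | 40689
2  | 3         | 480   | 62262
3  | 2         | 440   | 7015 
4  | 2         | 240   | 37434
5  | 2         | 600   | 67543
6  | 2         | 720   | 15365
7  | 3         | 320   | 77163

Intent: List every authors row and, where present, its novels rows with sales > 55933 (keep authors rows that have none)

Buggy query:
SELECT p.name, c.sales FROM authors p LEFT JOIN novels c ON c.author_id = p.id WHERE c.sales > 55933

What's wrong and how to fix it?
Bug: Filtering c.sales in WHERE discards the NULL rows produced by LEFT JOIN, turning it into an inner join

Fix: Move the right-table condition into the ON clause so unmatched parents are kept

Corrected query:
SELECT p.name, c.sales FROM authors p LEFT JOIN novels c ON c.author_id = p.id AND c.sales > 55933

Result:
name   | sales
-------+------
Atwood | NULL 
Austen | 67543
Asimov | 62262
Asimov | 77163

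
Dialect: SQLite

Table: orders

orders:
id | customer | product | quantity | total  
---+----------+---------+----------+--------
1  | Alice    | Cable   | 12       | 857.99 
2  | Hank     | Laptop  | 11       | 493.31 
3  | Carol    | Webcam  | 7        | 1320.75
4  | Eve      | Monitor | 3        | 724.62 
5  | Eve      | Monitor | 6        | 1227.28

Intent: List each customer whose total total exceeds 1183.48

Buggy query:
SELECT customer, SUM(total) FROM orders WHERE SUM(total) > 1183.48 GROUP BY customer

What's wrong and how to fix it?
Bug: Aggregate functions cannot appear in a WHERE clause

Fix: Use HAVING (which filters groups after aggregation) instead of WHERE

Corrected query:
SELECT customer, SUM(total) FROM orders GROUP BY customer HAVING SUM(total) > 1183.48

Result:
customer | SUM(total)
---------+-----------
Carol    | 1320.75   
Eve      | 1951.9    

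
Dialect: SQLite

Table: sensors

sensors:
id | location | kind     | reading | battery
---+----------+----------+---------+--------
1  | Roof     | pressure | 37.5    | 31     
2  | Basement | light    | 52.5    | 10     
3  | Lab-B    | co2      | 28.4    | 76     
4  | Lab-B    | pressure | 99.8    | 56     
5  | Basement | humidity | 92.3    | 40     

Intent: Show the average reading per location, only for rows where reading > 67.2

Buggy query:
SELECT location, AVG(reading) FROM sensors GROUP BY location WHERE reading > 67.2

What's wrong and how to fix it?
Bug: WHERE cannot follow GROUP BY

Fix: Move the WHERE clause before GROUP BY

Corrected query:
SELECT location, AVG(reading) FROM sensors WHERE reading > 67.2 GROUP BY location

Result:
location | AVG(reading)
---------+-------------
Basement | 92.3        
Lab-B    | 99.8        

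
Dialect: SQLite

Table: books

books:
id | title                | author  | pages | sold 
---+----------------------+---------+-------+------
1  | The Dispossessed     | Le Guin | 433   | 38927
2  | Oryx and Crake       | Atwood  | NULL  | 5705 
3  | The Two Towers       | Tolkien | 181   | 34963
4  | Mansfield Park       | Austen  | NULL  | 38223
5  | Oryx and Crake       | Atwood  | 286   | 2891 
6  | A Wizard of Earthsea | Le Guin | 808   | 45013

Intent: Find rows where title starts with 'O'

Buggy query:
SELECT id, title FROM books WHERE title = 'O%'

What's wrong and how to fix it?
Bug: Wildcards only work with LIKE; '=' treats '%' as a literal character

Fix: Use LIKE for wildcard pattern matching

Corrected query:
SELECT id, title FROM books WHERE title LIKE 'O%'

Result:
id | title         
---+---------------
2  | Oryx and Crake
5  | Oryx and Crake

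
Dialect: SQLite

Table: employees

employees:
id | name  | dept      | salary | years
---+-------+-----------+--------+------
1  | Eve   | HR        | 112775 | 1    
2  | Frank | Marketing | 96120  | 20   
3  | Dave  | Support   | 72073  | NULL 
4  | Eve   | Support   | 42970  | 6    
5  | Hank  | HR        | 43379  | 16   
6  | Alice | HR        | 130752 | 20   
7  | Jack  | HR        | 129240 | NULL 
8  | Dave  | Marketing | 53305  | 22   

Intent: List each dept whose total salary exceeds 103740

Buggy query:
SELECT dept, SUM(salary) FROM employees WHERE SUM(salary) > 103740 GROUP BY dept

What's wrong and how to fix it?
Bug: SUM(salary) is an aggregate, but WHERE filters rows before aggregation

Fix: Use HAVING (which filters groups after aggregation) instead of WHERE

Corrected query:
SELECT dept, SUM(salary) FROM employees GROUP BY dept HAVING SUM(salary) > 103740

Result:
dept      | SUM(salary)
----------+------------
HR        | 416146     
Marketing | 149425     
Support   | 115043     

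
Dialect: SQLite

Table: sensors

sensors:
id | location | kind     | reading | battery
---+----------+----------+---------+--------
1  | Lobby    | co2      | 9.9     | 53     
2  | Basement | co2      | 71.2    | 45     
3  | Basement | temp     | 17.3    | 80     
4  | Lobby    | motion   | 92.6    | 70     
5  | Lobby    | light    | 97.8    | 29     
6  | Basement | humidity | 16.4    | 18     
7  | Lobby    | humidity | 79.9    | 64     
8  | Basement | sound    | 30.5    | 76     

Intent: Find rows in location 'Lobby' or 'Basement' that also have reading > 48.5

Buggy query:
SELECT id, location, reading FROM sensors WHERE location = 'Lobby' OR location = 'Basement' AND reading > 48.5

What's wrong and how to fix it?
Bug: Without parentheses, AND is evaluated before OR, so the reading filter only applies to the 'Basement' branch

Fix: Add parentheses around the OR so the AND applies to both alternatives

Corrected query:
SELECT id, location, reading FROM sensors WHERE (location = 'Lobby' OR location = 'Basement') AND reading > 48.5

Result:
id | location | reading
---+----------+--------
2  | Basement | 71.2   
4  | Lobby    | 92.6   
5  | Lobby    | 97.8   
7  | Lobby    | 79.9   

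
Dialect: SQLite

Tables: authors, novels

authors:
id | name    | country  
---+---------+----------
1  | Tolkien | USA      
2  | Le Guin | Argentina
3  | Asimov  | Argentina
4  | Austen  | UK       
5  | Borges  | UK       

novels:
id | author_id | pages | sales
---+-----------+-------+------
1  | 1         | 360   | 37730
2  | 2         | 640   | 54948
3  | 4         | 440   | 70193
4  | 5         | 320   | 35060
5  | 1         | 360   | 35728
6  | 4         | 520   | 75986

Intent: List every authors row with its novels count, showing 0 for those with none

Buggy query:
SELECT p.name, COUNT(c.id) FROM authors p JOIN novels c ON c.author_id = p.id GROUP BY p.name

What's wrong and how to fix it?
Bug: An inner join excludes parents with zero children

Fix: Switch to LEFT JOIN to retain unmatched parent rows

Corrected query:
SELECT p.name, COUNT(c.id) FROM authors p LEFT JOIN novels c ON c.author_id = p.id GROUP BY p.name

Result:
name    | COUNT(c.id)
--------+------------
Asimov  | 0          
Austen  | 2          
Borges  | 1          
Le Guin | 1          
Tolkien | 2          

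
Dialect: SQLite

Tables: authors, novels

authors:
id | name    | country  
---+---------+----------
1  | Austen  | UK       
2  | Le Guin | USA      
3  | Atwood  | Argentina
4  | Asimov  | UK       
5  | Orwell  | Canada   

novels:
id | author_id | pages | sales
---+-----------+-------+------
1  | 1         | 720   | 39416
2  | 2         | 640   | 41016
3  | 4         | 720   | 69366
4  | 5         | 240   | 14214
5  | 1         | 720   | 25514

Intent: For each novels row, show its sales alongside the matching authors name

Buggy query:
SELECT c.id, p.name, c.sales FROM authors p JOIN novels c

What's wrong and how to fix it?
Bug: JOIN with no ON clause produces a cartesian product; every novels row pairs with every authors row

Fix: Specify the join condition linking the foreign key to the parent id

Corrected query:
SELECT c.id, p.name, c.sales FROM authors p JOIN novels c ON c.author_id = p.id

Result:
id | name    | sales
---+---------+------
1  | Austen  | 39416
2  | Le Guin | 41016
3  | Asimov  | 69366
4  | Orwell  | 14214
5  | Austen  | 25514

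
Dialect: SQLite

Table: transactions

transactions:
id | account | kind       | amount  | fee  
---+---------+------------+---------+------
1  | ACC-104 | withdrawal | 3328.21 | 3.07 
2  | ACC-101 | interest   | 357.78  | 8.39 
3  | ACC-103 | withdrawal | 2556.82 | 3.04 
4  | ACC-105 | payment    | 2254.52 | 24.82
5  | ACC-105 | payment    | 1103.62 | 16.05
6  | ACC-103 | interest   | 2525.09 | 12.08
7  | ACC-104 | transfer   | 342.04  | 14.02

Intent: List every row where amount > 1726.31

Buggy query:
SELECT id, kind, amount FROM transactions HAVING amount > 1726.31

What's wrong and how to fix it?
Bug: HAVING filters the output of aggregation, but this query has no GROUP BY and no aggregate functions, so SQLite rejects it (HAVING clause on a non-aggregate query); the condition here is per row

Fix: Use WHERE for row-level filtering

Corrected query:
SELECT id, kind, amount FROM transactions WHERE amount > 1726.31

Result:
id | kind       | amount 
---+------------+--------
1  | withdrawal | 3328.21
3  | withdrawal | 2556.82
4  | payment    | 2254.52
6  | interest   | 2525.09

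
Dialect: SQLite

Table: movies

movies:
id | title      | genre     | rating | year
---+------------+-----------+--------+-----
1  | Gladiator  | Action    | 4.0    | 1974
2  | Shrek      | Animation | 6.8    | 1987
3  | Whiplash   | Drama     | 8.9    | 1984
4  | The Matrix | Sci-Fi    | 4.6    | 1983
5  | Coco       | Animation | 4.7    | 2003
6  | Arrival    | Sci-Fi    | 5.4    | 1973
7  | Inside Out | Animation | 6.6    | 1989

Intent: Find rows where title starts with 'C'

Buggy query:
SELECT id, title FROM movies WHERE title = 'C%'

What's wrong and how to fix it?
Bug: Wildcards only work with LIKE; '=' treats '%' as a literal character

Fix: Use LIKE for wildcard pattern matching

Corrected query:
SELECT id, title FROM movies WHERE title LIKE 'C%'

Result:
id | title
---+------
5  | Coco 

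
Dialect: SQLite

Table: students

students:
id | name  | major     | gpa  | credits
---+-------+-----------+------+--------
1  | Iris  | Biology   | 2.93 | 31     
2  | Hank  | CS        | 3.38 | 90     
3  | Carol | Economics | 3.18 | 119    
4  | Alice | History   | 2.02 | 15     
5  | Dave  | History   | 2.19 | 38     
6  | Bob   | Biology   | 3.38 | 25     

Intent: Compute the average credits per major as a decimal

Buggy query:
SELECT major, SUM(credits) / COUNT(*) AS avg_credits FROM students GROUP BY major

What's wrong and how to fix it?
Bug: Both operands are integers, so '/' performs integer division and truncates

Fix: Multiply by 1.0 (or CAST to REAL) to force floating-point division

Corrected query:
SELECT major, SUM(credits) * 1.0 / COUNT(*) AS avg_credits FROM students GROUP BY major

Result:
major     | avg_credits
----------+------------
Biology   | 28         
CS        | 90         
Economics | 119        
History   | 26.5       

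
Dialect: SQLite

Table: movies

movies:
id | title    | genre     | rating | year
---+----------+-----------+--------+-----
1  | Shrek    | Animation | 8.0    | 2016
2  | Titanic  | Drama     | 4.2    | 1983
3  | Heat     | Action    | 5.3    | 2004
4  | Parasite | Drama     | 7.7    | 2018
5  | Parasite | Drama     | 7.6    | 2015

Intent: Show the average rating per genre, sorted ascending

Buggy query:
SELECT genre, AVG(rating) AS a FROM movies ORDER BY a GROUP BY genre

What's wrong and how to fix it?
Bug: ORDER BY appears before GROUP BY; SQL clause order requires GROUP BY first

Fix: Move ORDER BY to the end, after GROUP BY

Corrected query:
SELECT genre, AVG(rating) AS a FROM movies GROUP BY genre ORDER BY a

Result:
genre     | a  
----------+----
Action    | 5.3
Drama     | 6.5
Animation | 8  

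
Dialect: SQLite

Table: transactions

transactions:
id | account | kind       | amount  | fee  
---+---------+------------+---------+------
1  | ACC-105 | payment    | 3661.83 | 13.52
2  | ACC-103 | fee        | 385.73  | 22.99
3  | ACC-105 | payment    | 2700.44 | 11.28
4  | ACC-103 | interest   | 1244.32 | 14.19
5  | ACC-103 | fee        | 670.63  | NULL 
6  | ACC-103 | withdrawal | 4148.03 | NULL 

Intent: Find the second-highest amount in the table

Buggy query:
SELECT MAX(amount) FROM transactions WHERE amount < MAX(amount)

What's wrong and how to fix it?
Bug: MAX(amount) on the right of the comparison is an aggregate-in-WHERE error

Fix: Put the inner MAX in a scalar subquery

Corrected query:
SELECT MAX(amount) FROM transactions WHERE amount < (SELECT MAX(amount) FROM transactions)

Result:
MAX(amount)
-----------
3661.83    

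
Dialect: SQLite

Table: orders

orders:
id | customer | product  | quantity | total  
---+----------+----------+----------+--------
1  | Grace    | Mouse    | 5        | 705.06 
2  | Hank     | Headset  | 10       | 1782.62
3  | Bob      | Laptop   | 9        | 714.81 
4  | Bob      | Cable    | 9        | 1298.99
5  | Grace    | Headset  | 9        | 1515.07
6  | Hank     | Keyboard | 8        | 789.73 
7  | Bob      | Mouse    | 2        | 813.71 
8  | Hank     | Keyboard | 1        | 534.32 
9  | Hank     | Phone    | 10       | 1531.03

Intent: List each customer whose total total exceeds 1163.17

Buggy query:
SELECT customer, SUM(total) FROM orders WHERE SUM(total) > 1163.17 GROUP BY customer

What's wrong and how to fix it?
Bug: Aggregate functions cannot appear in a WHERE clause

Fix: Use HAVING (which filters groups after aggregation) instead of WHERE

Corrected query:
SELECT customer, SUM(total) FROM orders GROUP BY customer HAVING SUM(total) > 1163.17

Result:
customer | SUM(total)
---------+-----------
Bob      | 2827.51   
Grace    | 2220.13   
Hank     | 4637.7    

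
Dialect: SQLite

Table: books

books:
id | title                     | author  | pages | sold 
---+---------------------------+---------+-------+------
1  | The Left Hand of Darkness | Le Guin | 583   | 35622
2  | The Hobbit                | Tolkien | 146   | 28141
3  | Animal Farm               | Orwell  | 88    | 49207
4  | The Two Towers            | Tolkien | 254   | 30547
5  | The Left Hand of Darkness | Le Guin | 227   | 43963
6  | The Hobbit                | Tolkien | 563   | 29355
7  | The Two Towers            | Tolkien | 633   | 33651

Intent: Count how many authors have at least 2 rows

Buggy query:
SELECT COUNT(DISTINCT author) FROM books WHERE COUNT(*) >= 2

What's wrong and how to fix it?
Bug: WHERE filters individual rows, not groups, so a group-level COUNT is invalid there

Fix: Use a subquery that GROUPs and filters with HAVING, then count its rows

Corrected query:
SELECT COUNT(*) FROM (SELECT author FROM books GROUP BY author HAVING COUNT(*) >= 2)

Result:
COUNT(*)
--------
2       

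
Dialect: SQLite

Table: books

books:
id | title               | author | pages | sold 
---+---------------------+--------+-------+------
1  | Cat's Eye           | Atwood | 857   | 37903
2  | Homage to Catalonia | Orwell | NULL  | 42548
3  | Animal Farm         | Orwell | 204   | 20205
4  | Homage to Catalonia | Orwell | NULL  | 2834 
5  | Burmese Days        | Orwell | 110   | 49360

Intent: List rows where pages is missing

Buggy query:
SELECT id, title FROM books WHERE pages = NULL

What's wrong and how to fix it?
Bug: Comparing to NULL with '=' never matches; NULL = NULL is unknown, not true

Fix: Replace '= NULL' with 'IS NULL'

Corrected query:
SELECT id, title FROM books WHERE pages IS NULL

Result:
id | title              
---+--------------------
2  | Homage to Catalonia
4  | Homage to Catalonia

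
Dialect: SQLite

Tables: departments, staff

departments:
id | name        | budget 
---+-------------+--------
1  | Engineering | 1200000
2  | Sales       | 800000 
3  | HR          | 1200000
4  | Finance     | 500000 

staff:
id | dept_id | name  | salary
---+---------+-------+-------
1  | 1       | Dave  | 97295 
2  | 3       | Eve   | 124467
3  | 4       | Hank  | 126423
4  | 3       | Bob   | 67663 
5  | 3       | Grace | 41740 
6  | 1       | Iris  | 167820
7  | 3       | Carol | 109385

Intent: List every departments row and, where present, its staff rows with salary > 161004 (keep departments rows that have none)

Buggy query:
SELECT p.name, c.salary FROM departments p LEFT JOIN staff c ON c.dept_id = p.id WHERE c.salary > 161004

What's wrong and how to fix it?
Bug: Filtering c.salary in WHERE discards the NULL rows produced by LEFT JOIN, turning it into an inner join

Fix: Move the right-table condition into the ON clause so unmatched parents are kept

Corrected query:
SELECT p.name, c.salary FROM departments p LEFT JOIN staff c ON c.dept_id = p.id AND c.salary > 161004

Result:
name        | salary
------------+-------
Engineering | 167820
Sales       | NULL  
HR          | NULL  
Finance     | NULL  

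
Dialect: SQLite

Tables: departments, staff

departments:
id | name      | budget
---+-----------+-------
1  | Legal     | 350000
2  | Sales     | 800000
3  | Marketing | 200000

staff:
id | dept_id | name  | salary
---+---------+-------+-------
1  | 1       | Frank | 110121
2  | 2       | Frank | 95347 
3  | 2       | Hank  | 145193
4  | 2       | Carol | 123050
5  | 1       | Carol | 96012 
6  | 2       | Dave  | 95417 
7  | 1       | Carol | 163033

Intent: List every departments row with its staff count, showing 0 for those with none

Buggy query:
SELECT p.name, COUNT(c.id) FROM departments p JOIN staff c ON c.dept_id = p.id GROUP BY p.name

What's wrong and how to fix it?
Bug: An inner join excludes parents with zero children

Fix: Switch to LEFT JOIN to retain unmatched parent rows

Corrected query:
SELECT p.name, COUNT(c.id) FROM departments p LEFT JOIN staff c ON c.dept_id = p.id GROUP BY p.name

Result:
name      | COUNT(c.id)
----------+------------
Legal     | 3          
Marketing | 0          
Sales     | 4          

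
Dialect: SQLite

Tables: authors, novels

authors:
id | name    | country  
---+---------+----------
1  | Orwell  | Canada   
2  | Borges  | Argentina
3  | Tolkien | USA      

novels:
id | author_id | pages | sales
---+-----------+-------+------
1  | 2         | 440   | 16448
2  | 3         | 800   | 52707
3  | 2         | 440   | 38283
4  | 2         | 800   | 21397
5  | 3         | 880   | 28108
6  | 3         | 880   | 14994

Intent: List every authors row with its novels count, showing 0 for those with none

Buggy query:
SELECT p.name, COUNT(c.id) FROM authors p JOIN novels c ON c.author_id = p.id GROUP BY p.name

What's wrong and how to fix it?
Bug: An inner join excludes parents with zero children

Fix: Switch to LEFT JOIN to retain unmatched parent rows

Corrected query:
SELECT p.name, COUNT(c.id) FROM authors p LEFT JOIN novels c ON c.author_id = p.id GROUP BY p.name

Result:
name    | COUNT(c.id)
--------+------------
Borges  | 3          
Orwell  | 0          
Tolkien | 3          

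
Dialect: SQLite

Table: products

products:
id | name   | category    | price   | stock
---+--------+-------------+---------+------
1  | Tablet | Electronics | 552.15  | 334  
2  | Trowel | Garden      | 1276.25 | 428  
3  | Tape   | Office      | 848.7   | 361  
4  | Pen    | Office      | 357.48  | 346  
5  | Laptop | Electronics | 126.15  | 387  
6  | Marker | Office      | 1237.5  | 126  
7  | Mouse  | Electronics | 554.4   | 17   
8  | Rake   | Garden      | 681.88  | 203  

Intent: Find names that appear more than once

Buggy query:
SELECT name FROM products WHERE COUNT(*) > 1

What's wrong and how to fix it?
Bug: COUNT(*) is an aggregate and cannot be used in WHERE

Fix: Group first, then use HAVING for the count condition

Corrected query:
SELECT name FROM products GROUP BY name HAVING COUNT(*) > 1

Result:
(no rows)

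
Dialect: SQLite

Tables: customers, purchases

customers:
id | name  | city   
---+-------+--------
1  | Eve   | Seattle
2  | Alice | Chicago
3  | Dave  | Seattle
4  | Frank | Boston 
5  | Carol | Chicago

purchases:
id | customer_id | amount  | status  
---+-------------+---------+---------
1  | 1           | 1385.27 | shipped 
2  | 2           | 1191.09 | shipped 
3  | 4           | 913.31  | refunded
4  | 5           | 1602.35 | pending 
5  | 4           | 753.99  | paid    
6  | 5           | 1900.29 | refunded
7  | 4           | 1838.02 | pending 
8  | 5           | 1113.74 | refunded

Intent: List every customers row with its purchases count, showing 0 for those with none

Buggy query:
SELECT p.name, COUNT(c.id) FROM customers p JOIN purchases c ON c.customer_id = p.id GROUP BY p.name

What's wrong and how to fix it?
Bug: INNER JOIN drops customers rows that have no matching purchases rows

Fix: Switch to LEFT JOIN to retain unmatched parent rows

Corrected query:
SELECT p.name, COUNT(c.id) FROM customers p LEFT JOIN purchases c ON c.customer_id = p.id GROUP BY p.name

Result:
name  | COUNT(c.id)
------+------------
Alice | 1          
Carol | 3          
Dave  | 0          
Eve   | 1          
Frank | 3          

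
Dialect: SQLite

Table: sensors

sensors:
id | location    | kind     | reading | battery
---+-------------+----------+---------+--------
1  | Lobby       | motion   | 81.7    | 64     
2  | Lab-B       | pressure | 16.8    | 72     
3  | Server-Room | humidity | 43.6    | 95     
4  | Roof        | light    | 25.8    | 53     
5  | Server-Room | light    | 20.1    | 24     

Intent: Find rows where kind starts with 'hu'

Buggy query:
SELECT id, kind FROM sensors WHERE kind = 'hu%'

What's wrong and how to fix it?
Bug: '=' compares the literal string including the % character; pattern matching needs LIKE

Fix: Use LIKE for wildcard pattern matching

Corrected query:
SELECT id, kind FROM sensors WHERE kind LIKE 'hu%'

Result:
id | kind    
---+---------
3  | humidity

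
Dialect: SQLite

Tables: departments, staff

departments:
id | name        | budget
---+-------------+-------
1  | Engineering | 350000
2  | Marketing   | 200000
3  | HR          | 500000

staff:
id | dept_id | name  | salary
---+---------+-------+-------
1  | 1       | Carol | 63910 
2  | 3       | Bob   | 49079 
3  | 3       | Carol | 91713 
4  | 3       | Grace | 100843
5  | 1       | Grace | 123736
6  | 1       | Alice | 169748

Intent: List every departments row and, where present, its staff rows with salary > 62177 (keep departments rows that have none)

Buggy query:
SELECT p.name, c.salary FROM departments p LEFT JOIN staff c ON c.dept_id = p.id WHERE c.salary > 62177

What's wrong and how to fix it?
Bug: A WHERE condition on the right-hand table after LEFT JOIN drops unmatched parents

Fix: Move the right-table condition into the ON clause so unmatched parents are kept

Corrected query:
SELECT p.name, c.salary FROM departments p LEFT JOIN staff c ON c.dept_id = p.id AND c.salary > 62177

Result:
name        | salary
------------+-------
Engineering | 63910 
Engineering | 123736
Engineering | 169748
Marketing   | NULL  
HR          | 91713 
HR          | 100843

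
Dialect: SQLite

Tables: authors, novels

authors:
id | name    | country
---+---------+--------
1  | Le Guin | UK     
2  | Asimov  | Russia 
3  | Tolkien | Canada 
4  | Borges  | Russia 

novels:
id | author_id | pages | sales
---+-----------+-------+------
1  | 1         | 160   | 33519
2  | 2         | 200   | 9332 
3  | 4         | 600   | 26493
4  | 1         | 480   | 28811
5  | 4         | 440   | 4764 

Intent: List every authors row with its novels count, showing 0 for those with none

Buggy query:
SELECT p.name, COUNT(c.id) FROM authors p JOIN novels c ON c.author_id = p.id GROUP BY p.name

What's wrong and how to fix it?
Bug: INNER JOIN drops authors rows that have no matching novels rows

Fix: Use LEFT JOIN so parents without children still appear (COUNT(c.id) gives 0)

Corrected query:
SELECT p.name, COUNT(c.id) FROM authors p LEFT JOIN novels c ON c.author_id = p.id GROUP BY p.name

Result:
name    | COUNT(c.id)
--------+------------
Asimov  | 1          
Borges  | 2          
Le Guin | 2          
Tolkien | 0          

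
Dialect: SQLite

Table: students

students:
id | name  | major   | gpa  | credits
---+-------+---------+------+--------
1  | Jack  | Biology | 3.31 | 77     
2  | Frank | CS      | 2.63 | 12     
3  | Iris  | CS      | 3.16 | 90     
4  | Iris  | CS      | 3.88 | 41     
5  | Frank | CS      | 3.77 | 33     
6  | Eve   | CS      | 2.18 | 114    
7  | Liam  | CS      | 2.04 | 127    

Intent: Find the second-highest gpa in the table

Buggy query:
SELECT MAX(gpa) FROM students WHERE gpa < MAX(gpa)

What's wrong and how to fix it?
Bug: The inner MAX is an aggregate inside WHERE, which is not allowed

Fix: Put the inner MAX in a scalar subquery

Corrected query:
SELECT MAX(gpa) FROM students WHERE gpa < (SELECT MAX(gpa) FROM students)

Result:
MAX(gpa)
--------
3.77    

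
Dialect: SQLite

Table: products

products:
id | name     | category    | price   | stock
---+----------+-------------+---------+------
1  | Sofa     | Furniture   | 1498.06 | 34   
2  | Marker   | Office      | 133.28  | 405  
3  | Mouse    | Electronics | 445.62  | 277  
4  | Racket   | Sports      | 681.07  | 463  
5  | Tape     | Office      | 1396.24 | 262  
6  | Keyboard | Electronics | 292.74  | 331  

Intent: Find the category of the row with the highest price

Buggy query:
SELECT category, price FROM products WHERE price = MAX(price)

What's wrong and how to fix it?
Bug: MAX(price) is an aggregate and cannot be used directly in WHERE

Fix: Wrap MAX in a scalar subquery so WHERE compares against a single value

Corrected query:
SELECT category, price FROM products WHERE price = (SELECT MAX(price) FROM products)

Result:
category  | price  
----------+--------
Furniture | 1498.06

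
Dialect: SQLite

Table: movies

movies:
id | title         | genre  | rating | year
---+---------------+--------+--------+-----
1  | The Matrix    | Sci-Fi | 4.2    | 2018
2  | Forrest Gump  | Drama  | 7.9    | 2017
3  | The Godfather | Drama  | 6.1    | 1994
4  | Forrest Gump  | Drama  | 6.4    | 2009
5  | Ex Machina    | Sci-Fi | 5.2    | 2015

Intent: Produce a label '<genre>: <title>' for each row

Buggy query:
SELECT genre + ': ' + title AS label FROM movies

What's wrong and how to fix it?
Bug: '+' is numeric addition; on text columns SQLite converts them to 0 instead of concatenating

Fix: Replace + with || to concatenate text

Corrected query:
SELECT genre || ': ' || title AS label FROM movies

Result:
label               
--------------------
Sci-Fi: The Matrix  
Drama: Forrest Gump 
Drama: The Godfather
Drama: Forrest Gump 
Sci-Fi: Ex Machina  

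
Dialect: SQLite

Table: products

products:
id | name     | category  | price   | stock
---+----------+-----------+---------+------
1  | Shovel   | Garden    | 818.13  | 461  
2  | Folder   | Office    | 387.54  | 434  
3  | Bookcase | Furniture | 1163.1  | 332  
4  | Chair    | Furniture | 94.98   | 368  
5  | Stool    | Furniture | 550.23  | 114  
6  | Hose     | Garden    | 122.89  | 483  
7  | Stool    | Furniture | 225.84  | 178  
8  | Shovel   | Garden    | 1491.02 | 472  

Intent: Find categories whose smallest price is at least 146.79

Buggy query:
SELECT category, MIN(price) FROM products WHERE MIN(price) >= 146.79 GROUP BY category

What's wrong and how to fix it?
Bug: MIN() in WHERE is a misuse of aggregate

Fix: Use HAVING for the per-group MIN condition

Corrected query:
SELECT category, MIN(price) FROM products GROUP BY category HAVING MIN(price) >= 146.79

Result:
category | MIN(price)
---------+-----------
Office   | 387.54    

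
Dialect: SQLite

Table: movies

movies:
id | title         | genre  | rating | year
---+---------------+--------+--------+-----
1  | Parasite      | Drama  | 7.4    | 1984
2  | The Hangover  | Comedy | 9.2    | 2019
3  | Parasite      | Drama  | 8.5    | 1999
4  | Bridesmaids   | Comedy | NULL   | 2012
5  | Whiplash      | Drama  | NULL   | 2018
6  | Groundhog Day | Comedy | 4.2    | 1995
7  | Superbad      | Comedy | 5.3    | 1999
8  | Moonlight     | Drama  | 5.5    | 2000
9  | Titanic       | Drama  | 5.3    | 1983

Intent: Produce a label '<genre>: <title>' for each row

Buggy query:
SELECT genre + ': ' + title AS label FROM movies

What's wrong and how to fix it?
Bug: SQLite uses || for string concatenation; + coerces text to numbers (yielding 0)

Fix: Replace + with || to concatenate text

Corrected query:
SELECT genre || ': ' || title AS label FROM movies

Result:
label                
---------------------
Drama: Parasite      
Comedy: The Hangover 
Drama: Parasite      
Comedy: Bridesmaids  
Drama: Whiplash      
Comedy: Groundhog Day
Comedy: Superbad     
Drama: Moonlight     
Drama: Titanic       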